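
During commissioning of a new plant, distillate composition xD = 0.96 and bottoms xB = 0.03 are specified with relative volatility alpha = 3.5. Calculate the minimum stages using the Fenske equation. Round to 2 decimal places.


N_min = ln((xD*(1-xB))/(xB*(1-xD))) / ln(alpha)
Numerator inside ln: 0.9312 / 0.0012 = 776.0
ln(776.0) = 6.654153
ln(alpha) = ln(3.5) = 1.252763
N_min = 6.654153 / 1.252763 = 5.31


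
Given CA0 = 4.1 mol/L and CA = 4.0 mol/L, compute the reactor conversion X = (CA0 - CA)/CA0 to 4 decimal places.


X = (CA0 - CA) / CA0
X = (4.1 - 4.0) / 4.1
X = 0.1 / 4.1
X = 0.0244


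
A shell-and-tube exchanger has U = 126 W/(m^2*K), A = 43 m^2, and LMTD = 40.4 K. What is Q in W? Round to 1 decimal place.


Q = U * A * LMTD
Q = 126 * 43 * 40.4
Q = 218887.2 W


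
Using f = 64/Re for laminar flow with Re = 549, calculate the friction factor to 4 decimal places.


f = 64 / Re
f = 64 / 549
f = 0.1166


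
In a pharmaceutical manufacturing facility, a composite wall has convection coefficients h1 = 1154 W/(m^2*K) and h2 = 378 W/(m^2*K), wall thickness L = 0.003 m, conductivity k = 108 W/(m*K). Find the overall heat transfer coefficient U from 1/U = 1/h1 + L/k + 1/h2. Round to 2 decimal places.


1/U = 1/h1 + L/k + 1/h2
1/U = 1/1154 + 0.003/108 + 1/378
1/U = 0.0008665511 + 2.77778e-05 + 0.0026455026
1/U = 0.0035398315
U = 282.50 W/(m^2*K)


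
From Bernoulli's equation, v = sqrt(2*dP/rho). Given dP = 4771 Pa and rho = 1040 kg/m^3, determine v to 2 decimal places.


v = sqrt(2*dP/rho)
v = sqrt(2*4771/1040)
v = sqrt(9.175)
v = 3.03 m/s


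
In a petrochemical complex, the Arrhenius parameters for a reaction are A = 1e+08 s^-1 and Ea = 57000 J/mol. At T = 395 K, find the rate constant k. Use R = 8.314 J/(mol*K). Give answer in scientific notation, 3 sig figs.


k = A * exp(-Ea/(R*T))
k = 1e+08 * exp(-57000 / (8.314 * 395))
k = 1e+08 * exp(-17.356723)
k = 2.90e+00


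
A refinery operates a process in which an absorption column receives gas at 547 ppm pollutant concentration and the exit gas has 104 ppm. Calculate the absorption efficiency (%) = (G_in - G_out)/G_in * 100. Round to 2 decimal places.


Efficiency = (G_in - G_out) / G_in * 100%
Efficiency = (547 - 104) / 547 * 100
Efficiency = 443 / 547 * 100
Efficiency = 80.99%


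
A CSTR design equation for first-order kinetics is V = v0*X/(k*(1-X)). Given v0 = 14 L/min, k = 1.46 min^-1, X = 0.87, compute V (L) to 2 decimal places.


V = v0 * X / (k * (1 - X))
V = 14 * 0.87 / (1.46 * (1 - 0.87))
V = 12.18 / (1.46 * 0.13)
V = 12.18 / 0.1898
V = 64.17 L


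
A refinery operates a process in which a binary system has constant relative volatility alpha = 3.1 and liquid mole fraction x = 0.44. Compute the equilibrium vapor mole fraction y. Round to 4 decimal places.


y = alpha*x / (1 + (alpha-1)*x)
y = 3.1*0.44 / (1 + (3.1-1)*0.44)
y = 1.364 / (1 + 0.924)
y = 1.364 / 1.924
y = 0.7089


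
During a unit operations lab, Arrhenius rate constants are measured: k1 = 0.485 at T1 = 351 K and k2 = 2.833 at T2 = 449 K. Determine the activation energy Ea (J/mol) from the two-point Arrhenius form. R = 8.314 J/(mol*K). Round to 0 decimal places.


Ea = R * ln(k2/k1) / (1/T1 - 1/T2)
ln(k2/k1) = ln(2.833/0.485) = 1.7649426
1/T1 - 1/T2 = 1/351 - 1/449 = 0.000621831357
Ea = 8.314 * 1.7649426 / 0.000621831357
Ea = 23598 J/mol


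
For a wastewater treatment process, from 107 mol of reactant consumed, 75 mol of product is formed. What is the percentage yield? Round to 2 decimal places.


Yield = (moles product / moles consumed) * 100%
Yield = (75 / 107) * 100
Yield = 0.7009 * 100
Yield = 70.09%


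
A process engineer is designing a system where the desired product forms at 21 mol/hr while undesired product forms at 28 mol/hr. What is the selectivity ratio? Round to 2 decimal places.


S = desired product rate / undesired product rate
S = 21 / 28
S = 0.75


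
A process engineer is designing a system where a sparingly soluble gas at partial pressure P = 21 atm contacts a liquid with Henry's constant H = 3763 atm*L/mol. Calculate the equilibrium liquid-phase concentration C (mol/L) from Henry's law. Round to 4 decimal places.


C = P / H
C = 21 / 3763
C = 0.0056 mol/L


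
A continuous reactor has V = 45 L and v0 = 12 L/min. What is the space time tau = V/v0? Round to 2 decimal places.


tau = V / v0
tau = 45 / 12
tau = 3.75 min


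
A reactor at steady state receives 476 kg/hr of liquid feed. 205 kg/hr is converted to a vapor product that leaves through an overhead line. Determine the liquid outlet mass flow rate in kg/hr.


Steady-state mass balance on the main outlet: F_out = F_in - F_removed
F_out = 476 - 205
F_out = 271 kg/hr


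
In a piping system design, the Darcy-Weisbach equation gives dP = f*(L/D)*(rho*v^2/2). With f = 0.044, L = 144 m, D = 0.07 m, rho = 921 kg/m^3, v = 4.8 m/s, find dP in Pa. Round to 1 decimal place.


dP = f * (L/D) * (rho*v^2/2)
dP = 0.044 * (144/0.07) * (921*4.8^2/2)
L/D = 2057.14285714
rho*v^2/2 = 921*23.04/2 = 10609.92
dP = 0.044 * 2057.14285714 * 10609.92
dP = 960349.3 Pa


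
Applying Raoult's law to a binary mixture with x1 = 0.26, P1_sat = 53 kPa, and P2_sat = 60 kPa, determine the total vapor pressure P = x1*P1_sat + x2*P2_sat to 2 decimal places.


P = x1*P1_sat + x2*P2_sat
x2 = 1 - x1 = 1 - 0.26 = 0.74
P = 0.26*53 + 0.74*60
P = 13.78 + 44.4
P = 58.18 kPa


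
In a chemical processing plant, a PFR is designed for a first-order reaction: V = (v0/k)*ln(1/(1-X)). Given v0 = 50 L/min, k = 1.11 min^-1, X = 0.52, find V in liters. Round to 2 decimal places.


V = (v0/k) * ln(1/(1-X))
V = (50/1.11) * ln(1/(1-0.52))
V = 45.045045 * ln(2.083333)
V = 45.045045 * 0.733969
V = 33.06 L


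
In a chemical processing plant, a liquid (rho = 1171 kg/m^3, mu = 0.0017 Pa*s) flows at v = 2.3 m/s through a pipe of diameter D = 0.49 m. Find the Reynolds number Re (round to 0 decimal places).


Re = rho * v * D / mu
Re = 1171 * 2.3 * 0.49 / 0.0017
Re = 1319.717 / 0.0017
Re = 776304


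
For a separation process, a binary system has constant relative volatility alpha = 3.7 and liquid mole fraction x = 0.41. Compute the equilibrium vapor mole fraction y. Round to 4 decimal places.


y = alpha*x / (1 + (alpha-1)*x)
y = 3.7*0.41 / (1 + (3.7-1)*0.41)
y = 1.517 / (1 + 1.107)
y = 1.517 / 2.107
y = 0.7200


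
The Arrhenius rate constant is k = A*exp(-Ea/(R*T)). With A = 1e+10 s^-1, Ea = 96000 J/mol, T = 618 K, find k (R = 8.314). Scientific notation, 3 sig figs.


k = A * exp(-Ea/(R*T))
k = 1e+10 * exp(-96000 / (8.314 * 618))
k = 1e+10 * exp(-18.684124)
k = 7.68e+01


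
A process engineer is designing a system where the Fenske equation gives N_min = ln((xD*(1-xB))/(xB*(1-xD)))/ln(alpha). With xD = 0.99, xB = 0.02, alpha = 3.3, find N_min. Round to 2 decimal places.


N_min = ln((xD*(1-xB))/(xB*(1-xD))) / ln(alpha)
Numerator inside ln: 0.9702 / 0.0002 = 4851.0
ln(4851.0) = 8.48694
ln(alpha) = ln(3.3) = 1.193922
N_min = 8.48694 / 1.193922 = 7.11


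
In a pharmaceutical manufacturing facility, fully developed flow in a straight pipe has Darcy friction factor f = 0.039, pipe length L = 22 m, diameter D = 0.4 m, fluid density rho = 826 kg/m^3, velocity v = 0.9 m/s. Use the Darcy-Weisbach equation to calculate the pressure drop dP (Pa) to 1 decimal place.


dP = f * (L/D) * (rho*v^2/2)
dP = 0.039 * (22/0.4) * (826*0.9^2/2)
L/D = 55.0
rho*v^2/2 = 826*0.81/2 = 334.53
dP = 0.039 * 55.0 * 334.53
dP = 717.6 Pa


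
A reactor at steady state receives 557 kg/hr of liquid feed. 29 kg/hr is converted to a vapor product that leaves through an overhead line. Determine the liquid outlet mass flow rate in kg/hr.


Steady-state mass balance on the main outlet: F_out = F_in - F_removed
F_out = 557 - 29
F_out = 528 kg/hr


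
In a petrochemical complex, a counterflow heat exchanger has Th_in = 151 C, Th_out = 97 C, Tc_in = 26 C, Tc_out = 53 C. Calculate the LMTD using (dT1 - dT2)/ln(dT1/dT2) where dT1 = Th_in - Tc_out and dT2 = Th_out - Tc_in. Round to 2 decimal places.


dT1 = Th_in - Tc_out = 151 - 53 = 98
dT2 = Th_out - Tc_in = 97 - 26 = 71
LMTD = (dT1 - dT2) / ln(dT1/dT2)
LMTD = (98 - 71) / ln(98/71)
LMTD = 83.78 K


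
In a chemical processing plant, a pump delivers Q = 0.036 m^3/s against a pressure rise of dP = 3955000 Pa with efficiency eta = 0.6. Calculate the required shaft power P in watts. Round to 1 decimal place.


P = Q * dP / eta
P = 0.036 * 3955000 / 0.6
P = 142380.0 / 0.6
P = 237300.0 W


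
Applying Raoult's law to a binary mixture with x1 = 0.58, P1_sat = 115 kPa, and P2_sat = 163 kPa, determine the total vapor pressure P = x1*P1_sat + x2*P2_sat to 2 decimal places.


P = x1*P1_sat + x2*P2_sat
x2 = 1 - x1 = 1 - 0.58 = 0.42
P = 0.58*115 + 0.42*163
P = 66.7 + 68.46
P = 135.16 kPa


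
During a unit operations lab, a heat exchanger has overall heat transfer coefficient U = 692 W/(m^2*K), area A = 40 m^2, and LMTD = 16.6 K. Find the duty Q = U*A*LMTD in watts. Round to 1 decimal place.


Q = U * A * LMTD
Q = 692 * 40 * 16.6
Q = 459488.0 W


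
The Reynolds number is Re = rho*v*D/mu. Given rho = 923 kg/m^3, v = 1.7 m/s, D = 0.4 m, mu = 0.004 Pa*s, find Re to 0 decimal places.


Re = rho * v * D / mu
Re = 923 * 1.7 * 0.4 / 0.004
Re = 627.64 / 0.004
Re = 156910


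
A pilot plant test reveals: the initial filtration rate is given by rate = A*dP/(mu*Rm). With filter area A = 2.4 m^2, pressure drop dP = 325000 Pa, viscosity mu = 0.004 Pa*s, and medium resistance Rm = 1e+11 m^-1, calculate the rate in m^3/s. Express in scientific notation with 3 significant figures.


rate = A * dP / (mu * Rm)
rate = 2.4 * 325000 / (0.004 * 1e+11)
rate = 780000.0 / 4.000e+08
rate = 1.95e-03 m^3/s


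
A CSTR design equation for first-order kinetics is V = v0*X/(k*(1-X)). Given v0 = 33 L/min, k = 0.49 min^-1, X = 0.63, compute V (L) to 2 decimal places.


V = v0 * X / (k * (1 - X))
V = 33 * 0.63 / (0.49 * (1 - 0.63))
V = 20.79 / (0.49 * 0.37)
V = 20.79 / 0.1813
V = 114.67 L


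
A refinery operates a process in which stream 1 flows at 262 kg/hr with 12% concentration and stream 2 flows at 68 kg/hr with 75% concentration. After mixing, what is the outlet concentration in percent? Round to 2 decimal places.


Mass balance on solute: F1*x1 + F2*x2 = F3*x3
F3 = F1 + F2 = 262 + 68 = 330 kg/hr
x3 = (F1*x1 + F2*x2)/F3
x3 = (262*0.12 + 68*0.75) / 330
x3 = 24.98%


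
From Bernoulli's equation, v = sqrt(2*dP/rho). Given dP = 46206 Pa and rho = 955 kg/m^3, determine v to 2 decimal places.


v = sqrt(2*dP/rho)
v = sqrt(2*46206/955)
v = sqrt(96.766492)
v = 9.84 m/s


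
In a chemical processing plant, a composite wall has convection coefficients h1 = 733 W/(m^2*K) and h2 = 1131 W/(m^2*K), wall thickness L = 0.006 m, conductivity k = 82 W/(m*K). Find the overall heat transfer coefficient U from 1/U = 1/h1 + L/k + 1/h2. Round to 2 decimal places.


1/U = 1/h1 + L/k + 1/h2
1/U = 1/733 + 0.006/82 + 1/1131
1/U = 0.0013642565 + 7.31707e-05 + 0.0008841733
1/U = 0.0023216005
U = 430.74 W/(m^2*K)


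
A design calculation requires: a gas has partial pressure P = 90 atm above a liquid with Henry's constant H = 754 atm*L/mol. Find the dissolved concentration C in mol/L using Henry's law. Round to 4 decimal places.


C = P / H
C = 90 / 754
C = 0.1194 mol/L


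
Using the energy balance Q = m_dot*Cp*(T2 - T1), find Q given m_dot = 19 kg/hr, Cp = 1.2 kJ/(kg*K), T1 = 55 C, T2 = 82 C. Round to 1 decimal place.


Q = m_dot * Cp * (T2 - T1)
Q = 19 * 1.2 * (82 - 55)
Q = 19 * 1.2 * 27
Q = 615.6 kJ/hr


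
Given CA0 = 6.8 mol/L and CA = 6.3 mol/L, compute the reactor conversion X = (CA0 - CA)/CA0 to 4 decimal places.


X = (CA0 - CA) / CA0
X = (6.8 - 6.3) / 6.8
X = 0.5 / 6.8
X = 0.0735


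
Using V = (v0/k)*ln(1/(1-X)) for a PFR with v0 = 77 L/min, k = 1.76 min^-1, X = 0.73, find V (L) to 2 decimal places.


V = (v0/k) * ln(1/(1-X))
V = (77/1.76) * ln(1/(1-0.73))
V = 43.75 * ln(3.703704)
V = 43.75 * 1.309333
V = 57.28 L


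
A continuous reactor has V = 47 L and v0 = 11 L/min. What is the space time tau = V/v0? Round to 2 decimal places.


tau = V / v0
tau = 47 / 11
tau = 4.27 min


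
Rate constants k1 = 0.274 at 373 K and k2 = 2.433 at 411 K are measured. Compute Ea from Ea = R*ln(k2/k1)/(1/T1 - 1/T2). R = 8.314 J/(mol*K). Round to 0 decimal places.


Ea = R * ln(k2/k1) / (1/T1 - 1/T2)
ln(k2/k1) = ln(2.433/0.274) = 2.1837522
1/T1 - 1/T2 = 1/373 - 1/411 = 0.000247875123
Ea = 8.314 * 2.1837522 / 0.000247875123
Ea = 73245 J/mol


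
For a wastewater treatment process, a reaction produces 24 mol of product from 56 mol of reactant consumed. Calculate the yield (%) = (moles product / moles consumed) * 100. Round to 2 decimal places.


Yield = (moles product / moles consumed) * 100%
Yield = (24 / 56) * 100
Yield = 0.4286 * 100
Yield = 42.86%


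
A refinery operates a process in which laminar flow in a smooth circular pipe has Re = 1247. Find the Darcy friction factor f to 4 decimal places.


f = 64 / Re
f = 64 / 1247
f = 0.0513


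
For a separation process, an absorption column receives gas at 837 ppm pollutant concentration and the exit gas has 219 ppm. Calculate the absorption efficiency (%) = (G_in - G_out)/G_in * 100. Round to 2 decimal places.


Efficiency = (G_in - G_out) / G_in * 100%
Efficiency = (837 - 219) / 837 * 100
Efficiency = 618 / 837 * 100
Efficiency = 73.84%


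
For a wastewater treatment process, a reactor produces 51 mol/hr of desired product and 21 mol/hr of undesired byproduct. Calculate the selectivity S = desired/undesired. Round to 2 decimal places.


S = desired product rate / undesired product rate
S = 51 / 21
S = 2.43


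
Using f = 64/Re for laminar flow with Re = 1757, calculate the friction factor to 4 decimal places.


f = 64 / Re
f = 64 / 1757
f = 0.0364


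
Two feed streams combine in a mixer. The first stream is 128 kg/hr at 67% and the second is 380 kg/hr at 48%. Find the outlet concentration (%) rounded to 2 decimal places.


Mass balance on solute: F1*x1 + F2*x2 = F3*x3
F3 = F1 + F2 = 128 + 380 = 508 kg/hr
x3 = (F1*x1 + F2*x2)/F3
x3 = (128*0.67 + 380*0.48) / 508
x3 = 52.79%


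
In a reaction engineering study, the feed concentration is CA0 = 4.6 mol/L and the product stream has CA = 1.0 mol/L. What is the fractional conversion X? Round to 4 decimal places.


X = (CA0 - CA) / CA0
X = (4.6 - 1.0) / 4.6
X = 3.6 / 4.6
X = 0.7826


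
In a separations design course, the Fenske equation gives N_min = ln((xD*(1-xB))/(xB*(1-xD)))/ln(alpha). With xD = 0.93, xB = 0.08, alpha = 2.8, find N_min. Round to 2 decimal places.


N_min = ln((xD*(1-xB))/(xB*(1-xD))) / ln(alpha)
Numerator inside ln: 0.8556 / 0.0056 = 152.785714
ln(152.785714) = 5.029036
ln(alpha) = ln(2.8) = 1.029619
N_min = 5.029036 / 1.029619 = 4.88


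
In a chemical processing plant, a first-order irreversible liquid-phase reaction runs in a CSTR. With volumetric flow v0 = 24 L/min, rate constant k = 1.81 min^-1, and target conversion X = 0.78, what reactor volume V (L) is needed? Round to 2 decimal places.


V = v0 * X / (k * (1 - X))
V = 24 * 0.78 / (1.81 * (1 - 0.78))
V = 18.72 / (1.81 * 0.22)
V = 18.72 / 0.3982
V = 47.01 L


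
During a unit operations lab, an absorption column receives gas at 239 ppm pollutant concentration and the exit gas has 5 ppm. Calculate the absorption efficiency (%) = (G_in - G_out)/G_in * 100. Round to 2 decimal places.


Efficiency = (G_in - G_out) / G_in * 100%
Efficiency = (239 - 5) / 239 * 100
Efficiency = 234 / 239 * 100
Efficiency = 97.91%


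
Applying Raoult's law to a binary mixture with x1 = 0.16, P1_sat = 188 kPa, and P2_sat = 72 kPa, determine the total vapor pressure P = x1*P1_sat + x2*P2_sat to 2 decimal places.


P = x1*P1_sat + x2*P2_sat
x2 = 1 - x1 = 1 - 0.16 = 0.84
P = 0.16*188 + 0.84*72
P = 30.08 + 60.48
P = 90.56 kPa


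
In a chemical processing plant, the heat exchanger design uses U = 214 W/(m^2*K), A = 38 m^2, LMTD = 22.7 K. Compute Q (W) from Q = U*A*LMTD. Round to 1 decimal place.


Q = U * A * LMTD
Q = 214 * 38 * 22.7
Q = 184596.4 W


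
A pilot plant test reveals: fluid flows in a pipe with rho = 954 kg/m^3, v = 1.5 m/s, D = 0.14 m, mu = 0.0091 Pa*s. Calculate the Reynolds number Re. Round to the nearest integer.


Re = rho * v * D / mu
Re = 954 * 1.5 * 0.14 / 0.0091
Re = 200.34 / 0.0091
Re = 22015


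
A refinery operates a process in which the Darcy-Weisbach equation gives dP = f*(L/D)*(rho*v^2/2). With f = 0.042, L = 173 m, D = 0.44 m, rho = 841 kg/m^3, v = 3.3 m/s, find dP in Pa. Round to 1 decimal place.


dP = f * (L/D) * (rho*v^2/2)
dP = 0.042 * (173/0.44) * (841*3.3^2/2)
L/D = 393.18181818
rho*v^2/2 = 841*10.89/2 = 4579.245
dP = 0.042 * 393.18181818 * 4579.245
dP = 75620.0 Pa


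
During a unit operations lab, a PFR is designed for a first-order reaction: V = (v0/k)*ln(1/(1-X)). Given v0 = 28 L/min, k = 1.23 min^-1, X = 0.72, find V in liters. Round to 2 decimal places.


V = (v0/k) * ln(1/(1-X))
V = (28/1.23) * ln(1/(1-0.72))
V = 22.764228 * ln(3.571429)
V = 22.764228 * 1.272966
V = 28.98 L


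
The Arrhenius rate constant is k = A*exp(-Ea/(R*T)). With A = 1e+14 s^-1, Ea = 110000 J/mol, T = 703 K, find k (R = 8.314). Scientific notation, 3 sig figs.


k = A * exp(-Ea/(R*T))
k = 1e+14 * exp(-110000 / (8.314 * 703))
k = 1e+14 * exp(-18.820335)
k = 6.71e+05


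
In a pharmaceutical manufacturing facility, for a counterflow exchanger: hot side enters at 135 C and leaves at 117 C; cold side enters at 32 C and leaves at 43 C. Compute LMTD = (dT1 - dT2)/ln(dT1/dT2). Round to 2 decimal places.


dT1 = Th_in - Tc_out = 135 - 43 = 92
dT2 = Th_out - Tc_in = 117 - 32 = 85
LMTD = (dT1 - dT2) / ln(dT1/dT2)
LMTD = (92 - 85) / ln(92/85)
LMTD = 88.45 K


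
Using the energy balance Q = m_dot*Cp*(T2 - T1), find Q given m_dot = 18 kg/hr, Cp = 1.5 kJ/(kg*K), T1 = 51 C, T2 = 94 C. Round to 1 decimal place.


Q = m_dot * Cp * (T2 - T1)
Q = 18 * 1.5 * (94 - 51)
Q = 18 * 1.5 * 43
Q = 1161.0 kJ/hr


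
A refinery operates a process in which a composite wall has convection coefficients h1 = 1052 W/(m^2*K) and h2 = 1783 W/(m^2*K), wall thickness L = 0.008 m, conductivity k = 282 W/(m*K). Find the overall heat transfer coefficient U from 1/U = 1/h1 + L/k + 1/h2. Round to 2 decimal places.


1/U = 1/h1 + L/k + 1/h2
1/U = 1/1052 + 0.008/282 + 1/1783
1/U = 0.0009505703 + 2.83688e-05 + 0.0005608525
1/U = 0.0015397916
U = 649.44 W/(m^2*K)


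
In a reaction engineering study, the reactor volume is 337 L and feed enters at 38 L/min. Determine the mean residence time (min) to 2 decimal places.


tau = V / v0
tau = 337 / 38
tau = 8.87 min


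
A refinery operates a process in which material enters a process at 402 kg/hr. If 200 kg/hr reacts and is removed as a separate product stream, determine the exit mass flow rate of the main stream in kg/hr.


Steady-state mass balance on the main outlet: F_out = F_in - F_removed
F_out = 402 - 200
F_out = 202 kg/hr


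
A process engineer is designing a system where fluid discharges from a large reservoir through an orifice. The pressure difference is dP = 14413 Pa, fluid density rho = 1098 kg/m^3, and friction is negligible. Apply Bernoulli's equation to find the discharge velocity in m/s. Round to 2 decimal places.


v = sqrt(2*dP/rho)
v = sqrt(2*14413/1098)
v = sqrt(26.253188)
v = 5.12 m/s


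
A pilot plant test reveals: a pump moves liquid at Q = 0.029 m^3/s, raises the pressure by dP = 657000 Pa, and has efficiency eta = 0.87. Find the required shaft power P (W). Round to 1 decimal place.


P = Q * dP / eta
P = 0.029 * 657000 / 0.87
P = 19053.0 / 0.87
P = 21900.0 W


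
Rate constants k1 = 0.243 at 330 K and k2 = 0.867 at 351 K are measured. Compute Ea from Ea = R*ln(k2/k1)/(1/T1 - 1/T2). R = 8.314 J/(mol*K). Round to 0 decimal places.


Ea = R * ln(k2/k1) / (1/T1 - 1/T2)
ln(k2/k1) = ln(0.867/0.243) = 1.2719775
1/T1 - 1/T2 = 1/330 - 1/351 = 0.000181300181
Ea = 8.314 * 1.2719775 / 0.000181300181
Ea = 58330 J/mol


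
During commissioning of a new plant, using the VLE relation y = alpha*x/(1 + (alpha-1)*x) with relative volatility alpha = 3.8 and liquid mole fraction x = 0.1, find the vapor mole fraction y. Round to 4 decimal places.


y = alpha*x / (1 + (alpha-1)*x)
y = 3.8*0.1 / (1 + (3.8-1)*0.1)
y = 0.38 / (1 + 0.28)
y = 0.38 / 1.28
y = 0.2969


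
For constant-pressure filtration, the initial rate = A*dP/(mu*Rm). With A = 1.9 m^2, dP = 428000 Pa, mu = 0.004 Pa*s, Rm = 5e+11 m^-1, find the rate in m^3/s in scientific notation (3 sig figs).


rate = A * dP / (mu * Rm)
rate = 1.9 * 428000 / (0.004 * 5e+11)
rate = 813200.0 / 2.000e+09
rate = 4.07e-04 m^3/s


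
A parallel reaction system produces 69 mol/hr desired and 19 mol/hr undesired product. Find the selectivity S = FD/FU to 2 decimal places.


S = desired product rate / undesired product rate
S = 69 / 19
S = 3.63


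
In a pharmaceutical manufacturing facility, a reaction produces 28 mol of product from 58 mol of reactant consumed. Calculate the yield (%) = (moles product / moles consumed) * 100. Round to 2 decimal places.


Yield = (moles product / moles consumed) * 100%
Yield = (28 / 58) * 100
Yield = 0.4828 * 100
Yield = 48.28%


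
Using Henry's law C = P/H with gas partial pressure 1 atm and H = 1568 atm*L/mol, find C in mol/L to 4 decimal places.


C = P / H
C = 1 / 1568
C = 0.0006 mol/L


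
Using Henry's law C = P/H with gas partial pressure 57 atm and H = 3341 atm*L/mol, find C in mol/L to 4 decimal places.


C = P / H
C = 57 / 3341
C = 0.0171 mol/L


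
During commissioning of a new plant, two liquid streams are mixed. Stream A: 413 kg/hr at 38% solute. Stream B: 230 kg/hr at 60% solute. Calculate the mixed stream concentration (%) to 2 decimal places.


Mass balance on solute: F1*x1 + F2*x2 = F3*x3
F3 = F1 + F2 = 413 + 230 = 643 kg/hr
x3 = (F1*x1 + F2*x2)/F3
x3 = (413*0.38 + 230*0.6) / 643
x3 = 45.87%


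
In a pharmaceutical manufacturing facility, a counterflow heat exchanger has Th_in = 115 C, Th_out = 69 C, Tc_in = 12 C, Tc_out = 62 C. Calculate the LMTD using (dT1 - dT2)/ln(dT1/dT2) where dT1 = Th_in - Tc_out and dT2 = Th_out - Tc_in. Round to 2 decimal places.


dT1 = Th_in - Tc_out = 115 - 62 = 53
dT2 = Th_out - Tc_in = 69 - 12 = 57
LMTD = (dT1 - dT2) / ln(dT1/dT2)
LMTD = (53 - 57) / ln(53/57)
LMTD = 54.98 K


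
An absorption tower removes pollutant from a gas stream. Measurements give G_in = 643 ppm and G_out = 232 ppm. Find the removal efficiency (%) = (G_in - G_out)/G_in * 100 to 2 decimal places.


Efficiency = (G_in - G_out) / G_in * 100%
Efficiency = (643 - 232) / 643 * 100
Efficiency = 411 / 643 * 100
Efficiency = 63.92%


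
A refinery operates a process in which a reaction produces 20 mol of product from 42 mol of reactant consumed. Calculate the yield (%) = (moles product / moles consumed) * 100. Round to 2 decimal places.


Yield = (moles product / moles consumed) * 100%
Yield = (20 / 42) * 100
Yield = 0.4762 * 100
Yield = 47.62%


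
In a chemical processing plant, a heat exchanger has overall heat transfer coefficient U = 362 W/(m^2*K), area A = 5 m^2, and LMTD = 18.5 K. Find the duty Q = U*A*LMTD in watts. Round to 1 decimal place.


Q = U * A * LMTD
Q = 362 * 5 * 18.5
Q = 33485.0 W


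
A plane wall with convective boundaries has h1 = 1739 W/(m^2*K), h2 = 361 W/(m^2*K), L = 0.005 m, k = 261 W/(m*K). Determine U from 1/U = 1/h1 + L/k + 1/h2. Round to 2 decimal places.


1/U = 1/h1 + L/k + 1/h2
1/U = 1/1739 + 0.005/261 + 1/361
1/U = 0.0005750431 + 1.91571e-05 + 0.0027700831
1/U = 0.0033642833
U = 297.24 W/(m^2*K)


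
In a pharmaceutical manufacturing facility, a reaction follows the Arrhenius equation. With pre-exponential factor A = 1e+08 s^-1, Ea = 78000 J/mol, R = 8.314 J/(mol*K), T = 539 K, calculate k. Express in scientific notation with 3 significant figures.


k = A * exp(-Ea/(R*T))
k = 1e+08 * exp(-78000 / (8.314 * 539))
k = 1e+08 * exp(-17.405873)
k = 2.76e+00


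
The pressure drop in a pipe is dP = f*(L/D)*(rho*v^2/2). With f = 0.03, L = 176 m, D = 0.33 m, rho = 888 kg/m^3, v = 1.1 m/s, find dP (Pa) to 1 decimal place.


dP = f * (L/D) * (rho*v^2/2)
dP = 0.03 * (176/0.33) * (888*1.1^2/2)
L/D = 533.33333333
rho*v^2/2 = 888*1.21/2 = 537.24
dP = 0.03 * 533.33333333 * 537.24
dP = 8595.8 Pa


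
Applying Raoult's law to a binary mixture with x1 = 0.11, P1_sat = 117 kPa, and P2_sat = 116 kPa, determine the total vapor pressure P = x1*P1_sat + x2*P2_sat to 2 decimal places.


P = x1*P1_sat + x2*P2_sat
x2 = 1 - x1 = 1 - 0.11 = 0.89
P = 0.11*117 + 0.89*116
P = 12.87 + 103.24
P = 116.11 kPa


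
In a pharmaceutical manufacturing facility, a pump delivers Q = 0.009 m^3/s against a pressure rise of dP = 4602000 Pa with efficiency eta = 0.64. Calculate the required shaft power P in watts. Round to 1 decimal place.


P = Q * dP / eta
P = 0.009 * 4602000 / 0.64
P = 41418.0 / 0.64
P = 64715.6 W


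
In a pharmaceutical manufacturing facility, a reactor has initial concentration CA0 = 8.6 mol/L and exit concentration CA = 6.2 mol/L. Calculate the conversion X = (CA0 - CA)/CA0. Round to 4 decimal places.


X = (CA0 - CA) / CA0
X = (8.6 - 6.2) / 8.6
X = 2.4 / 8.6
X = 0.2791


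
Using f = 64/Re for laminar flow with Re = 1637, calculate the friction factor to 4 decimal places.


f = 64 / Re
f = 64 / 1637
f = 0.0391


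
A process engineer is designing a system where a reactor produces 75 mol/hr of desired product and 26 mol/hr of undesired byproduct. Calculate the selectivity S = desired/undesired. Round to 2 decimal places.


S = desired product rate / undesired product rate
S = 75 / 26
S = 2.88


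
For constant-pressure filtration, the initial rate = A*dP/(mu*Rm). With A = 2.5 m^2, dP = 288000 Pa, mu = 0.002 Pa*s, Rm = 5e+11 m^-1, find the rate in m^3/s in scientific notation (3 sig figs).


rate = A * dP / (mu * Rm)
rate = 2.5 * 288000 / (0.002 * 5e+11)
rate = 720000.0 / 1.000e+09
rate = 7.20e-04 m^3/s


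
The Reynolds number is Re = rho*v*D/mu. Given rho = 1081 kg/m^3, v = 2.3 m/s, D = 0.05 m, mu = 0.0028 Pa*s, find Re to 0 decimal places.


Re = rho * v * D / mu
Re = 1081 * 2.3 * 0.05 / 0.0028
Re = 124.315 / 0.0028
Re = 44398


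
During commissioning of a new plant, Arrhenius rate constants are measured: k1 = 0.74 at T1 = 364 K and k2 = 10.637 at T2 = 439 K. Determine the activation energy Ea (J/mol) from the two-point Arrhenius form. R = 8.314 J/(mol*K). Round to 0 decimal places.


Ea = R * ln(k2/k1) / (1/T1 - 1/T2)
ln(k2/k1) = ln(10.637/0.74) = 2.6654436
1/T1 - 1/T2 = 1/364 - 1/439 = 0.000469348419
Ea = 8.314 * 2.6654436 / 0.000469348419
Ea = 47215 J/mol


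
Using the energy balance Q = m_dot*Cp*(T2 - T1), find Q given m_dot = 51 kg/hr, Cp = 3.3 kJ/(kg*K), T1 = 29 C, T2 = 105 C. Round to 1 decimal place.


Q = m_dot * Cp * (T2 - T1)
Q = 51 * 3.3 * (105 - 29)
Q = 51 * 3.3 * 76
Q = 12790.8 kJ/hr


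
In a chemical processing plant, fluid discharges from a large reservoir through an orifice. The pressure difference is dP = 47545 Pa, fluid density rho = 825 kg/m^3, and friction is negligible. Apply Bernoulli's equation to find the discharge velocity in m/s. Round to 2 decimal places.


v = sqrt(2*dP/rho)
v = sqrt(2*47545/825)
v = sqrt(115.260606)
v = 10.74 m/s


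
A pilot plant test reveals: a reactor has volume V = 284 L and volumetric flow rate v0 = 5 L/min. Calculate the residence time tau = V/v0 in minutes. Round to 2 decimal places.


tau = V / v0
tau = 284 / 5
tau = 56.80 min


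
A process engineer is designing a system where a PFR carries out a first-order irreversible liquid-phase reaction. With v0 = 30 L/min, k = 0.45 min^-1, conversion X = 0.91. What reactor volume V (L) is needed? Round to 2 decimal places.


V = (v0/k) * ln(1/(1-X))
V = (30/0.45) * ln(1/(1-0.91))
V = 66.666667 * ln(11.111111)
V = 66.666667 * 2.407946
V = 160.53 L


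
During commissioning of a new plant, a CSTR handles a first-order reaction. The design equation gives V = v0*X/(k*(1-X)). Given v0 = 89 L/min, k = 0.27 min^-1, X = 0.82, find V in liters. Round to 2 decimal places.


V = v0 * X / (k * (1 - X))
V = 89 * 0.82 / (0.27 * (1 - 0.82))
V = 72.98 / (0.27 * 0.18)
V = 72.98 / 0.0486
V = 1501.65 L


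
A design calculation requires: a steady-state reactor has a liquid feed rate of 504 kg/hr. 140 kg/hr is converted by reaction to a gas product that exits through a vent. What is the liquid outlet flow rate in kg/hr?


Steady-state mass balance on the main outlet: F_out = F_in - F_removed
F_out = 504 - 140
F_out = 364 kg/hr


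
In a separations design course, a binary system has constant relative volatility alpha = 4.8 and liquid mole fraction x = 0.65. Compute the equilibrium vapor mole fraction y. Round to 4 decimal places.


y = alpha*x / (1 + (alpha-1)*x)
y = 4.8*0.65 / (1 + (4.8-1)*0.65)
y = 3.12 / (1 + 2.47)
y = 3.12 / 3.47
y = 0.8991


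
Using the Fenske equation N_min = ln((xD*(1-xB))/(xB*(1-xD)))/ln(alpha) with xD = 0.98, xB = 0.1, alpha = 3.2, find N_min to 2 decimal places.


N_min = ln((xD*(1-xB))/(xB*(1-xD))) / ln(alpha)
Numerator inside ln: 0.882 / 0.002 = 441.0
ln(441.0) = 6.089045
ln(alpha) = ln(3.2) = 1.163151
N_min = 6.089045 / 1.163151 = 5.23


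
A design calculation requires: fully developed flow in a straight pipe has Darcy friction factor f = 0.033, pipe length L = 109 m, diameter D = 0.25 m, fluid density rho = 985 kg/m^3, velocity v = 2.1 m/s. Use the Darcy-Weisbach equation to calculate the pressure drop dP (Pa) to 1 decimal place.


dP = f * (L/D) * (rho*v^2/2)
dP = 0.033 * (109/0.25) * (985*2.1^2/2)
L/D = 436.0
rho*v^2/2 = 985*4.41/2 = 2171.925
dP = 0.033 * 436.0 * 2171.925
dP = 31249.7 Pa


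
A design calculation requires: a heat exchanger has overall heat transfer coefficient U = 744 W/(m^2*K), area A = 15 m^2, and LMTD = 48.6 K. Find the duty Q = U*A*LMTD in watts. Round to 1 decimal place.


Q = U * A * LMTD
Q = 744 * 15 * 48.6
Q = 542376.0 W


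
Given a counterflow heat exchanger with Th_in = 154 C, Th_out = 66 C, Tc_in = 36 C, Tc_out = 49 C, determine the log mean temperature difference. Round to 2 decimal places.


dT1 = Th_in - Tc_out = 154 - 49 = 105
dT2 = Th_out - Tc_in = 66 - 36 = 30
LMTD = (dT1 - dT2) / ln(dT1/dT2)
LMTD = (105 - 30) / ln(105/30)
LMTD = 59.87 K


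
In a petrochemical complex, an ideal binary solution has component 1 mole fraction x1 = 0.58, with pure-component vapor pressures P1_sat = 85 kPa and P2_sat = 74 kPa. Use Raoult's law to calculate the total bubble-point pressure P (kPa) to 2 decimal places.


P = x1*P1_sat + x2*P2_sat
x2 = 1 - x1 = 1 - 0.58 = 0.42
P = 0.58*85 + 0.42*74
P = 49.3 + 31.08
P = 80.38 kPa


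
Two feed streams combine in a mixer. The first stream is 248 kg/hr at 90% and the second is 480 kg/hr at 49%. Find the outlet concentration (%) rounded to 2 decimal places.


Mass balance on solute: F1*x1 + F2*x2 = F3*x3
F3 = F1 + F2 = 248 + 480 = 728 kg/hr
x3 = (F1*x1 + F2*x2)/F3
x3 = (248*0.9 + 480*0.49) / 728
x3 = 62.97%


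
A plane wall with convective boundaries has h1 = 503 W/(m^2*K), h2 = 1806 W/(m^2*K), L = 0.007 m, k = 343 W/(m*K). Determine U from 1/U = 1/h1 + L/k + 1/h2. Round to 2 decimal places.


1/U = 1/h1 + L/k + 1/h2
1/U = 1/503 + 0.007/343 + 1/1806
1/U = 0.0019880716 + 2.04082e-05 + 0.0005537099
1/U = 0.0025621897
U = 390.29 W/(m^2*K)


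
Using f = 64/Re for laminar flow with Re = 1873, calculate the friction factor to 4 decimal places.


f = 64 / Re
f = 64 / 1873
f = 0.0342


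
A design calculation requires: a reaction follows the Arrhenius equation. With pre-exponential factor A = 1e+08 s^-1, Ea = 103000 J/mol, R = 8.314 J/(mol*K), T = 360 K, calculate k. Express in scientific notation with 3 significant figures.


k = A * exp(-Ea/(R*T))
k = 1e+08 * exp(-103000 / (8.314 * 360))
k = 1e+08 * exp(-34.413172)
k = 1.13e-07


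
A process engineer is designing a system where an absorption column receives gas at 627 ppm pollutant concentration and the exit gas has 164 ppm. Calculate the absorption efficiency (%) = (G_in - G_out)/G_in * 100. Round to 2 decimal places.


Efficiency = (G_in - G_out) / G_in * 100%
Efficiency = (627 - 164) / 627 * 100
Efficiency = 463 / 627 * 100
Efficiency = 73.84%


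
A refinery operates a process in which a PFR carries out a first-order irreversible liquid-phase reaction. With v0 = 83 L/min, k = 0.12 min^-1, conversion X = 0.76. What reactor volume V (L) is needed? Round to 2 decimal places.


V = (v0/k) * ln(1/(1-X))
V = (83/0.12) * ln(1/(1-0.76))
V = 691.666667 * ln(4.166667)
V = 691.666667 * 1.427116
V = 987.09 L


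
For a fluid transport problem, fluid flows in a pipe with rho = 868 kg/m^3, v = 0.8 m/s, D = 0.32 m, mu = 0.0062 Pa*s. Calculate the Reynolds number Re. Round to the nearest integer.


Re = rho * v * D / mu
Re = 868 * 0.8 * 0.32 / 0.0062
Re = 222.208 / 0.0062
Re = 35840


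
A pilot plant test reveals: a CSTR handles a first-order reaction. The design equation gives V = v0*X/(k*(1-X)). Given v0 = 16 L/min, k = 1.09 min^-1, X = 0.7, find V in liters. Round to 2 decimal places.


V = v0 * X / (k * (1 - X))
V = 16 * 0.7 / (1.09 * (1 - 0.7))
V = 11.2 / (1.09 * 0.3)
V = 11.2 / 0.327
V = 34.25 L


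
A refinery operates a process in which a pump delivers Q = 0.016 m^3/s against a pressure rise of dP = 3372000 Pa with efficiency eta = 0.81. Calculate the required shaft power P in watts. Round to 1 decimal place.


P = Q * dP / eta
P = 0.016 * 3372000 / 0.81
P = 53952.0 / 0.81
P = 66607.4 W


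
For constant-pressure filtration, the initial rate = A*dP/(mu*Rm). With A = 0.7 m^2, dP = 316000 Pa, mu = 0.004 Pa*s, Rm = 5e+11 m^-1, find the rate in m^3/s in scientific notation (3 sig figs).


rate = A * dP / (mu * Rm)
rate = 0.7 * 316000 / (0.004 * 5e+11)
rate = 221200.0 / 2.000e+09
rate = 1.11e-04 m^3/s


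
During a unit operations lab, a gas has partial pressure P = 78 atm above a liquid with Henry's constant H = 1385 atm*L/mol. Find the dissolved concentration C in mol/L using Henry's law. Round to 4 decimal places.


C = P / H
C = 78 / 1385
C = 0.0563 mol/L


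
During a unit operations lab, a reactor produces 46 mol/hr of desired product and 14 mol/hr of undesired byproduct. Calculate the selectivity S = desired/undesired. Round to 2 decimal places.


S = desired product rate / undesired product rate
S = 46 / 14
S = 3.29


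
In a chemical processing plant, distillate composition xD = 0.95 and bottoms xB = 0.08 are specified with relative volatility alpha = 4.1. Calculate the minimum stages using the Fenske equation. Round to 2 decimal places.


N_min = ln((xD*(1-xB))/(xB*(1-xD))) / ln(alpha)
Numerator inside ln: 0.874 / 0.004 = 218.5
ln(218.5) = 5.386786
ln(alpha) = ln(4.1) = 1.410987
N_min = 5.386786 / 1.410987 = 3.82


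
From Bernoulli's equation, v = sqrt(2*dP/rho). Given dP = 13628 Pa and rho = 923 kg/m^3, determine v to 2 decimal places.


v = sqrt(2*dP/rho)
v = sqrt(2*13628/923)
v = sqrt(29.529794)
v = 5.43 m/s


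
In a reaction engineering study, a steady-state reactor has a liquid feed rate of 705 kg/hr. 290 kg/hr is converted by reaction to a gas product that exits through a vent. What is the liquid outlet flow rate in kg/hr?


Steady-state mass balance on the main outlet: F_out = F_in - F_removed
F_out = 705 - 290
F_out = 415 kg/hr


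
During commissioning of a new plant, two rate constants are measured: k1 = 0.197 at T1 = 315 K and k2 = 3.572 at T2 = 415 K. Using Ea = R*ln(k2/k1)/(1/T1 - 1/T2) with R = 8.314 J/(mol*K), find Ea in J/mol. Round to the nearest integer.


Ea = R * ln(k2/k1) / (1/T1 - 1/T2)
ln(k2/k1) = ln(3.572/0.197) = 2.8976772
1/T1 - 1/T2 = 1/315 - 1/415 = 0.00076496462
Ea = 8.314 * 2.8976772 / 0.00076496462
Ea = 31493 J/mol


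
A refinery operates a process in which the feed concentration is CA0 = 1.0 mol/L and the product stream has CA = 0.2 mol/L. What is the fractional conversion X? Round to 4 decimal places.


X = (CA0 - CA) / CA0
X = (1.0 - 0.2) / 1.0
X = 0.8 / 1.0
X = 0.8000


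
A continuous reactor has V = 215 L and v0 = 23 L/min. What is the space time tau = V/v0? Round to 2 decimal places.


tau = V / v0
tau = 215 / 23
tau = 9.35 min


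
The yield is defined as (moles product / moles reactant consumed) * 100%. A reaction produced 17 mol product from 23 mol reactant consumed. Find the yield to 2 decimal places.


Yield = (moles product / moles consumed) * 100%
Yield = (17 / 23) * 100
Yield = 0.7391 * 100
Yield = 73.91%


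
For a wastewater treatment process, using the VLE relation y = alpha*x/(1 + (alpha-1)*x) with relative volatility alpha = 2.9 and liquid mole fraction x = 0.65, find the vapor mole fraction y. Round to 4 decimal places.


y = alpha*x / (1 + (alpha-1)*x)
y = 2.9*0.65 / (1 + (2.9-1)*0.65)
y = 1.885 / (1 + 1.235)
y = 1.885 / 2.235
y = 0.8434


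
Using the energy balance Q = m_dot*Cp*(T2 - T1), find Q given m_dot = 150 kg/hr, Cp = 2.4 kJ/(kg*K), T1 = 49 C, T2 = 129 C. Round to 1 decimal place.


Q = m_dot * Cp * (T2 - T1)
Q = 150 * 2.4 * (129 - 49)
Q = 150 * 2.4 * 80
Q = 28800.0 kJ/hr


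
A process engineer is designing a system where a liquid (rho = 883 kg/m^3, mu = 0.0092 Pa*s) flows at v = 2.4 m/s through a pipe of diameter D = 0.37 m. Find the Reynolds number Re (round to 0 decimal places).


Re = rho * v * D / mu
Re = 883 * 2.4 * 0.37 / 0.0092
Re = 784.104 / 0.0092
Re = 85229


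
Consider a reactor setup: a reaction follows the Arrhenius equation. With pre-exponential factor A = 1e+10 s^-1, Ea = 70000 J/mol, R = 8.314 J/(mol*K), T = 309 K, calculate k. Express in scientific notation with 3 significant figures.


k = A * exp(-Ea/(R*T))
k = 1e+10 * exp(-70000 / (8.314 * 309))
k = 1e+10 * exp(-27.247681)
k = 1.47e-02


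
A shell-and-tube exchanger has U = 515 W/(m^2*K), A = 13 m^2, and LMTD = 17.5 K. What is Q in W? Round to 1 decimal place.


Q = U * A * LMTD
Q = 515 * 13 * 17.5
Q = 117162.5 W


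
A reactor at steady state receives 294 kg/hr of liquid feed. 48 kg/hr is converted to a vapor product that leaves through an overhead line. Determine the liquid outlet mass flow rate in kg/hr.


Steady-state mass balance on the main outlet: F_out = F_in - F_removed
F_out = 294 - 48
F_out = 246 kg/hr


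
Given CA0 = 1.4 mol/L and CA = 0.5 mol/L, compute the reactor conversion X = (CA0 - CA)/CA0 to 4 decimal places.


X = (CA0 - CA) / CA0
X = (1.4 - 0.5) / 1.4
X = 0.9 / 1.4
X = 0.6429


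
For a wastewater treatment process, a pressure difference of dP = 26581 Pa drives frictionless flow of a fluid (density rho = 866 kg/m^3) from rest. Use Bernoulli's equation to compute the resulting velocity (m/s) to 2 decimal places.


v = sqrt(2*dP/rho)
v = sqrt(2*26581/866)
v = sqrt(61.387991)
v = 7.84 m/s


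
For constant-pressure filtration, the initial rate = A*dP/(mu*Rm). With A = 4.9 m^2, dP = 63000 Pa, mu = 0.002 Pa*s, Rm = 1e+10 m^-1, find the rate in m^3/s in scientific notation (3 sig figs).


rate = A * dP / (mu * Rm)
rate = 4.9 * 63000 / (0.002 * 1e+10)
rate = 308700.0 / 2.000e+07
rate = 1.54e-02 m^3/s


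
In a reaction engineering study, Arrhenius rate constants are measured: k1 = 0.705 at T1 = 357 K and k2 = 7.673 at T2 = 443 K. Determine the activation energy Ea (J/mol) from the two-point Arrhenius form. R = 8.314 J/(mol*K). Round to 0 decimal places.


Ea = R * ln(k2/k1) / (1/T1 - 1/T2)
ln(k2/k1) = ln(7.673/0.705) = 2.3872651
1/T1 - 1/T2 = 1/357 - 1/443 = 0.000543784105
Ea = 8.314 * 2.3872651 / 0.000543784105
Ea = 36499 J/mol


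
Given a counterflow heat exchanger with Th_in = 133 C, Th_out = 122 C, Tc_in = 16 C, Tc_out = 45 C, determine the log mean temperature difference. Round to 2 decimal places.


dT1 = Th_in - Tc_out = 133 - 45 = 88
dT2 = Th_out - Tc_in = 122 - 16 = 106
LMTD = (dT1 - dT2) / ln(dT1/dT2)
LMTD = (88 - 106) / ln(88/106)
LMTD = 96.72 K
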